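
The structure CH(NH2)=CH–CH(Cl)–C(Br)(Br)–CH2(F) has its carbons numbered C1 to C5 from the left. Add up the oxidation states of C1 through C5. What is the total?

Tallying each carbon's bonds:
C1: 2C, 1H, 1N → 0 − 1 + 1 = 0
C2: 3C, 1H → 0 − 1 = -1
C3: 2C, 1H, 1Cl → 0 − 1 + 1 = 0
C4: 2C, 2Br → 0 + 2 = +2
C5: 1C, 2H, 1F → 0 − 2 + 1 = -1
Sum = 0 − 1 + 0 + 2 − 1 = 0.

0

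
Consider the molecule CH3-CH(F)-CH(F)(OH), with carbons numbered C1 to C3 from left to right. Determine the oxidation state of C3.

C3 has one bond to C (0), one bond to F (+1), one bond to O (+1), one bond to H (-1).
Oxidation state = 0 + 1 + 1 − 1 = +1.

+1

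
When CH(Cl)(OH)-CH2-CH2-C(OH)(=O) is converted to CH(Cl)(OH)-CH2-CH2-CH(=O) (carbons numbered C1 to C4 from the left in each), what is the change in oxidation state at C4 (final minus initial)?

-2

Before: C4 has 1 bond to C, 3 bonds to O → oxidation state +3.
After: C4 has 1 bond to C, 1 bond to H, 2 bonds to O → oxidation state +1.
Δ = +1 − (+3) = -2, so this is a reduction at C4.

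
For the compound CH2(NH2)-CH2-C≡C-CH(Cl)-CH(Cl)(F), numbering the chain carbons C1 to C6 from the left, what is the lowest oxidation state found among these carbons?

-2

Tallying each carbon's bonds:
C1: 1C, 2H, 1N → 0 − 2 + 1 = -1
C2: 2C, 2H → 0 − 2 = -2
C3: 4C → 0 = 0
C4: 4C → 0 = 0
C5: 2C, 1H, 1Cl → 0 − 1 + 1 = 0
C6: 1C, 1H, 1F, 1Cl → 0 − 1 + 1 + 1 = +1
The lowest value is -2.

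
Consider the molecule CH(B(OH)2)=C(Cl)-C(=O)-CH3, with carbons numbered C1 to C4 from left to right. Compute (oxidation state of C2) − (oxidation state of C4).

C2: 3C, 1Cl → 0 + 1 = +1
C4: 1C, 3H → 0 − 3 = -3
Difference: +1 − (-3) = +4.

+4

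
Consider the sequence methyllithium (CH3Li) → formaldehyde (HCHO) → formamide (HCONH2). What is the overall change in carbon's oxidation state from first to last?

+6

Carbon oxidation states along the series — methyllithium: -4, formaldehyde: 0, formamide: +2.
Net change = +2 − (-4) = +6.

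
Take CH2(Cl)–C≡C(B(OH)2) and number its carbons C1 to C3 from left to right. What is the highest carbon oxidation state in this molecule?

Tallying each carbon's bonds:
C1: 1C, 2H, 1Cl → 0 − 2 + 1 = -1
C2: 4C → 0 = 0
C3: 3C, 1B → 0 − 1 = -1
The highest value is 0.

0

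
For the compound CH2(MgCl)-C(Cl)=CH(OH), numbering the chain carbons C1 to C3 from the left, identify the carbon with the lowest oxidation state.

C1

Assign +1 per bond to O/N/halogen, −1 per bond to H or an electropositive element, and 0 per bond to carbon. Tallying each carbon:
C1: 1C, 2H, 1Mg → 0 − 2 − 1 = -3
C2: 3C, 1Cl → 0 + 1 = +1
C3: 2C, 1H, 1O → 0 − 1 + 1 = 0
The most reduced carbon is C1 at -3.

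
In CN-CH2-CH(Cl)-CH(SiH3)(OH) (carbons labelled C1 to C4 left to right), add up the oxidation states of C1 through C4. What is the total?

0

Tallying each carbon's bonds:
C1: 1C, 3N → 0 + 3 = +3
C2: 2C, 2H → 0 − 2 = -2
C3: 2C, 1H, 1Cl → 0 − 1 + 1 = 0
C4: 1C, 1H, 1O, 1Si → 0 − 1 + 1 − 1 = -1
Sum = +3 − 2 + 0 − 1 = 0.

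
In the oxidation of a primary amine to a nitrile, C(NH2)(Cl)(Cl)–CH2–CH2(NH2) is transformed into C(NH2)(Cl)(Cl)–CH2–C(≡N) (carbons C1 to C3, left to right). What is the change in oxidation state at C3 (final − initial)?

Before: C3 has 1 bond to C, 2 bonds to H, 1 bond to N → oxidation state -1.
After: C3 has 1 bond to C, 3 bonds to N → oxidation state +3.
Δ = +3 − (-1) = +4, so this is an oxidation at C3.

+4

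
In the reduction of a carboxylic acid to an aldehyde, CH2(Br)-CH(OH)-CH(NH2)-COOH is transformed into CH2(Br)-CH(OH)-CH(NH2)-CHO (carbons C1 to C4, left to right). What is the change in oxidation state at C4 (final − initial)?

Before: C4 has 1 bond to C, 3 bonds to O → oxidation state +3.
After: C4 has 1 bond to C, 1 bond to H, 2 bonds to O → oxidation state +1.
Δ = +1 − (+3) = -2, so this is a reduction at C4.

-2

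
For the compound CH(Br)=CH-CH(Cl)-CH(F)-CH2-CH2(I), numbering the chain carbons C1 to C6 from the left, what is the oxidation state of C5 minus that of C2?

C5: 2C, 2H → 0 − 2 = -2
C2: 3C, 1H → 0 − 1 = -1
Difference: -2 − (-1) = -1.

-1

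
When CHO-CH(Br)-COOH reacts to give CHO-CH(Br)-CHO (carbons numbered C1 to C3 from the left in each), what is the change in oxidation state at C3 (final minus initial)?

-2

Before: C3 has 1 bond to C, 3 bonds to O → oxidation state +3.
After: C3 has 1 bond to C, 1 bond to H, 2 bonds to O → oxidation state +1.
Δ = +1 − (+3) = -2, so this is a reduction at C3.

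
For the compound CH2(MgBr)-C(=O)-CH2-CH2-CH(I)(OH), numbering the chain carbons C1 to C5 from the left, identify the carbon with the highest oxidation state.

Bonds to more-electronegative neighbours contribute +1 each, bonds to H or metals contribute −1 each, and C–C bonds contribute 0. Tallying each carbon:
C1: 1C, 2H, 1Mg → 0 − 2 − 1 = -3
C2: 2C, 2O → 0 + 2 = +2
C3: 2C, 2H → 0 − 2 = -2
C4: 2C, 2H → 0 − 2 = -2
C5: 1C, 1H, 1O, 1I → 0 − 1 + 1 + 1 = +1
The most oxidised carbon is C2 at +2.

C2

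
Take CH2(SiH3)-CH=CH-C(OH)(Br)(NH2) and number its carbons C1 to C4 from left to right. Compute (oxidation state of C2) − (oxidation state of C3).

C2: 3C, 1H → 0 − 1 = -1
C3: 3C, 1H → 0 − 1 = -1
Difference: -1 − (-1) = 0.

0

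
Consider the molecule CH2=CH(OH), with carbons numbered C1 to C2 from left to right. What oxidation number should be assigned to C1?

-2

C1 has a double bond to C (2×0 = 0), one bond to H (-1), one bond to H (-1).
Oxidation state = 0 − 1 − 1 = -2.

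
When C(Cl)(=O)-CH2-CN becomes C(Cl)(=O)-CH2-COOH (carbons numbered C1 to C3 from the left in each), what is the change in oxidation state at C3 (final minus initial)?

0

Before: C3 has 1 bond to C, 3 bonds to N → oxidation state +3.
After: C3 has 1 bond to C, 3 bonds to O → oxidation state +3.
Δ = +3 − (+3) = 0, so no net redox change at C3.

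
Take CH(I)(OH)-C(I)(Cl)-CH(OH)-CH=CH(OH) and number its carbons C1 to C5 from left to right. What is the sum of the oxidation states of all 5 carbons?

Tallying each carbon's bonds:
C1: 1C, 1H, 1O, 1I → 0 − 1 + 1 + 1 = +1
C2: 2C, 1Cl, 1I → 0 + 1 + 1 = +2
C3: 2C, 1H, 1O → 0 − 1 + 1 = 0
C4: 3C, 1H → 0 − 1 = -1
C5: 2C, 1H, 1O → 0 − 1 + 1 = 0
Sum = +1 + 2 + 0 − 1 + 0 = +2.

+2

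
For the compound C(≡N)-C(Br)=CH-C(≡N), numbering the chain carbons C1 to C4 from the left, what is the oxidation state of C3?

C3 has a double bond to C (2×0 = 0), one bond to C (0), one bond to H (-1).
Oxidation state = 0 + 0 − 1 = -1.

-1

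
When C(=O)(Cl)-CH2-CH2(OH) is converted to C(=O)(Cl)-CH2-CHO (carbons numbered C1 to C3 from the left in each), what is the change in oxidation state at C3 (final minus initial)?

+2

Before: C3 has 1 bond to C, 2 bonds to H, 1 bond to O → oxidation state -1.
After: C3 has 1 bond to C, 1 bond to H, 2 bonds to O → oxidation state +1.
Δ = +1 − (-1) = +2, so this is an oxidation at C3.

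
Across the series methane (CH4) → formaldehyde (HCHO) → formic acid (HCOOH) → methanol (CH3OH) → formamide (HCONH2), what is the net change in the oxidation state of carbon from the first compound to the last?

+6

Carbon oxidation states along the series — methane: -4, formaldehyde: 0, formic acid: +2, methanol: -2, formamide: +2.
Net change = +2 − (-4) = +6.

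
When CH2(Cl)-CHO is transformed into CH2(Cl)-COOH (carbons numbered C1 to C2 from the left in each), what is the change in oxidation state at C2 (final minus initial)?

+2

Before: C2 has 1 bond to C, 1 bond to H, 2 bonds to O → oxidation state +1.
After: C2 has 1 bond to C, 3 bonds to O → oxidation state +3.
Δ = +3 − (+1) = +2, so this is an oxidation at C2.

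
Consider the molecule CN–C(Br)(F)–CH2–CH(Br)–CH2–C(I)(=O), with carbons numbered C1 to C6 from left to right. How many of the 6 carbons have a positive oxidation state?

3

Each bond to a more electronegative atom (O, N, halogen) counts +1, each bond to a less electronegative atom (H, metal, B, Si) counts −1, and each C–C bond counts 0. Tallying each carbon:
C1: 1C, 3N → 0 + 3 = +3
C2: 2C, 1F, 1Br → 0 + 1 + 1 = +2
C3: 2C, 2H → 0 − 2 = -2
C4: 2C, 1H, 1Br → 0 − 1 + 1 = 0
C5: 2C, 2H → 0 − 2 = -2
C6: 1C, 2O, 1I → 0 + 2 + 1 = +3
3 carbons (C1, C2, C6) meet the condition.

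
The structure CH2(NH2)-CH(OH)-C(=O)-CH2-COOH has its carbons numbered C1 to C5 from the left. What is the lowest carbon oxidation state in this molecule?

Count +1 for every bond to an atom more electronegative than carbon and −1 for every bond to one less electronegative; C–C bonds are 0. Tallying each carbon:
C1: 1C, 2H, 1N → 0 − 2 + 1 = -1
C2: 2C, 1H, 1O → 0 − 1 + 1 = 0
C3: 2C, 2O → 0 + 2 = +2
C4: 2C, 2H → 0 − 2 = -2
C5: 1C, 3O → 0 + 3 = +3
The lowest value is -2.

-2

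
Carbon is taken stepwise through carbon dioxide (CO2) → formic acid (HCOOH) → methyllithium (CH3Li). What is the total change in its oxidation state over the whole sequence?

Carbon oxidation states along the series — carbon dioxide: +4, formic acid: +2, methyllithium: -4.
Net change = -4 − (+4) = -8.

-8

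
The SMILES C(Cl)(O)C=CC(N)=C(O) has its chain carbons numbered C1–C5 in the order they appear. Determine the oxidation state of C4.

+1

C4 has one bond to C (0), a double bond to C (2×0 = 0), one bond to N (+1).
Oxidation state = 0 + 0 + 1 = +1.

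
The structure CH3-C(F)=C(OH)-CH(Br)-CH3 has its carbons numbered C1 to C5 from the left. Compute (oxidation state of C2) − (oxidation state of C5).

C2: 3C, 1F → 0 + 1 = +1
C5: 1C, 3H → 0 − 3 = -3
Difference: +1 − (-3) = +4.

+4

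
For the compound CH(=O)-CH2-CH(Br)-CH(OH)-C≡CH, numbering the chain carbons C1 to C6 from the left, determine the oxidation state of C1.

Assign +1 per bond to O/N/halogen, −1 per bond to H or an electropositive element, and 0 per bond to carbon.
C1 has one bond to C (0), one bond to H (-1), a double bond to O (2×+1 = +2).
Oxidation state = 0 − 1 + 2 = +1.

+1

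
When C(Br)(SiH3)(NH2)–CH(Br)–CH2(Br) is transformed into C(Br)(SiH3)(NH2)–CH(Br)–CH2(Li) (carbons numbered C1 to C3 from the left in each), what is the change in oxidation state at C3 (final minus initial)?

-2

Before: C3 has 1 bond to C, 2 bonds to H, 1 bond to Br → oxidation state -1.
After: C3 has 1 bond to C, 2 bonds to H, 1 bond to Li → oxidation state -3.
Δ = -3 − (-1) = -2, so this is a reduction at C3.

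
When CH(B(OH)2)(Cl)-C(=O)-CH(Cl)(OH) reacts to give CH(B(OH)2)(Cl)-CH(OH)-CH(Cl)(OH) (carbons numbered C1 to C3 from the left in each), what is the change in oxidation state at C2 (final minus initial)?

Before: C2 has 2 bonds to C, 2 bonds to O → oxidation state +2.
After: C2 has 2 bonds to C, 1 bond to H, 1 bond to O → oxidation state 0.
Δ = 0 − (+2) = -2, so this is a reduction at C2.

-2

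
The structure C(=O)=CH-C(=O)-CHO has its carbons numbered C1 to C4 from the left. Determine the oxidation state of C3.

+2

C3 has one bond to C (0), one bond to C (0), a double bond to O (2×+1 = +2).
Oxidation state = 0 + 0 + 2 = +2.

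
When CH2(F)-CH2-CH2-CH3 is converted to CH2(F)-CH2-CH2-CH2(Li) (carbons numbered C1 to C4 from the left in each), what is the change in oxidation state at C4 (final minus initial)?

Before: C4 has 1 bond to C, 3 bonds to H → oxidation state -3.
After: C4 has 1 bond to C, 2 bonds to H, 1 bond to Li → oxidation state -3.
Δ = -3 − (-3) = 0, so no net redox change at C4.

0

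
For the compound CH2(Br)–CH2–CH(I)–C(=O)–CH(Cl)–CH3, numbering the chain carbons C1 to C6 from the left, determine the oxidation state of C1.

-1

Each bond to a more electronegative atom (O, N, halogen) counts +1, each bond to a less electronegative atom (H, metal, B, Si) counts −1, and each C–C bond counts 0.
C1 has one bond to C (0), one bond to Br (+1), one bond to H (-1), one bond to H (-1).
Oxidation state = 0 + 1 − 1 − 1 = -1.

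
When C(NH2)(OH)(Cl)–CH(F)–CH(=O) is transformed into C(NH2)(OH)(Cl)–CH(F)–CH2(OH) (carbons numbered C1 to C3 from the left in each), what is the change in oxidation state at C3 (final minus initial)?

Before: C3 has 1 bond to C, 1 bond to H, 2 bonds to O → oxidation state +1.
After: C3 has 1 bond to C, 2 bonds to H, 1 bond to O → oxidation state -1.
Δ = -1 − (+1) = -2, so this is a reduction at C3.

-2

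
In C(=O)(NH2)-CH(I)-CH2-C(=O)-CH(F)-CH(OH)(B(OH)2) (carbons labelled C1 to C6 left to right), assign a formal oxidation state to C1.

C1 has one bond to C (0), a double bond to O (2×+1 = +2), one bond to N (+1).
Oxidation state = 0 + 2 + 1 = +3.

+3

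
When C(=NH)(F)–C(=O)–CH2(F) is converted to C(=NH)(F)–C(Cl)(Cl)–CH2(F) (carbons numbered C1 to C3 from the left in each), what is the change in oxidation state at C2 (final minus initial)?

0

Before: C2 has 2 bonds to C, 2 bonds to O → oxidation state +2.
After: C2 has 2 bonds to C, 2 bonds to Cl → oxidation state +2.
Δ = +2 − (+2) = 0, so no net redox change at C2.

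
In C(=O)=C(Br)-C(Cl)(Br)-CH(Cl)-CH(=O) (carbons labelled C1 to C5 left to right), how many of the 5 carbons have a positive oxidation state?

4

Tallying each carbon's bonds:
C1: 2C, 2O → 0 + 2 = +2
C2: 3C, 1Br → 0 + 1 = +1
C3: 2C, 1Cl, 1Br → 0 + 1 + 1 = +2
C4: 2C, 1H, 1Cl → 0 − 1 + 1 = 0
C5: 1C, 1H, 2O → 0 − 1 + 2 = +1
4 carbons (C1, C2, C3, C5) meet the condition.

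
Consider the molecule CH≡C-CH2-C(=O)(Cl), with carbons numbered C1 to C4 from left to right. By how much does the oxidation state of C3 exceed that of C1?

C3: 2C, 2H → 0 − 2 = -2
C1: 3C, 1H → 0 − 1 = -1
Difference: -2 − (-1) = -1.

-1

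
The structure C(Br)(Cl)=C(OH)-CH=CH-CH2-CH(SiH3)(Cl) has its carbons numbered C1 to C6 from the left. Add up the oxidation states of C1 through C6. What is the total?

-2

Tallying each carbon's bonds:
C1: 2C, 1Cl, 1Br → 0 + 1 + 1 = +2
C2: 3C, 1O → 0 + 1 = +1
C3: 3C, 1H → 0 − 1 = -1
C4: 3C, 1H → 0 − 1 = -1
C5: 2C, 2H → 0 − 2 = -2
C6: 1C, 1H, 1Cl, 1Si → 0 − 1 + 1 − 1 = -1
Sum = +2 + 1 − 1 − 1 − 2 − 1 = -2.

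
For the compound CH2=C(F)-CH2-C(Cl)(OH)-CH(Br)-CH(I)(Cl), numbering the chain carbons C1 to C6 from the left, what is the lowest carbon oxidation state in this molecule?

Count +1 for every bond to an atom more electronegative than carbon and −1 for every bond to one less electronegative; C–C bonds are 0. Tallying each carbon:
C1: 2C, 2H → 0 − 2 = -2
C2: 3C, 1F → 0 + 1 = +1
C3: 2C, 2H → 0 − 2 = -2
C4: 2C, 1O, 1Cl → 0 + 1 + 1 = +2
C5: 2C, 1H, 1Br → 0 − 1 + 1 = 0
C6: 1C, 1H, 1Cl, 1I → 0 − 1 + 1 + 1 = +1
The lowest value is -2.

-2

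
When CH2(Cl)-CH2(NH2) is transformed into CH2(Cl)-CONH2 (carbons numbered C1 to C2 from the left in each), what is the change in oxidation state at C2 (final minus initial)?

Before: C2 has 1 bond to C, 2 bonds to H, 1 bond to N → oxidation state -1.
After: C2 has 1 bond to C, 2 bonds to O, 1 bond to N → oxidation state +3.
Δ = +3 − (-1) = +4, so this is an oxidation at C2.

+4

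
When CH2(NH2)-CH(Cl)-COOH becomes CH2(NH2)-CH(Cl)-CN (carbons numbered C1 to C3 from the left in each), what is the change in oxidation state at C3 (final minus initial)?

Before: C3 has 1 bond to C, 3 bonds to O → oxidation state +3.
After: C3 has 1 bond to C, 3 bonds to N → oxidation state +3.
Δ = +3 − (+3) = 0, so no net redox change at C3.

0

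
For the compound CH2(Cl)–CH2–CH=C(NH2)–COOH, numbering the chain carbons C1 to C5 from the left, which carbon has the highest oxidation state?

C5

Bonds to more-electronegative neighbours contribute +1 each, bonds to H or metals contribute −1 each, and C–C bonds contribute 0. Tallying each carbon:
C1: 1C, 2H, 1Cl → 0 − 2 + 1 = -1
C2: 2C, 2H → 0 − 2 = -2
C3: 3C, 1H → 0 − 1 = -1
C4: 3C, 1N → 0 + 1 = +1
C5: 1C, 3O → 0 + 3 = +3
The most oxidised carbon is C5 at +3.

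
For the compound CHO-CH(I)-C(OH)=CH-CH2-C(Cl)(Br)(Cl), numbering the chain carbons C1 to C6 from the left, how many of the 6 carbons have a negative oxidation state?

2

Each bond to a more electronegative atom (O, N, halogen) counts +1, each bond to a less electronegative atom (H, metal, B, Si) counts −1, and each C–C bond counts 0. Tallying each carbon:
C1: 1C, 1H, 2O → 0 − 1 + 2 = +1
C2: 2C, 1H, 1I → 0 − 1 + 1 = 0
C3: 3C, 1O → 0 + 1 = +1
C4: 3C, 1H → 0 − 1 = -1
C5: 2C, 2H → 0 − 2 = -2
C6: 1C, 2Cl, 1Br → 0 + 2 + 1 = +3
2 carbons (C4, C5) meet the condition.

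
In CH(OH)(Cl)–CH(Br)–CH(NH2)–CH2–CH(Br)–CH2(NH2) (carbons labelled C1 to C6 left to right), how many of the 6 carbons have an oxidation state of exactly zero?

3

Bonds to more-electronegative neighbours contribute +1 each, bonds to H or metals contribute −1 each, and C–C bonds contribute 0. Tallying each carbon:
C1: 1C, 1H, 1O, 1Cl → 0 − 1 + 1 + 1 = +1
C2: 2C, 1H, 1Br → 0 − 1 + 1 = 0
C3: 2C, 1H, 1N → 0 − 1 + 1 = 0
C4: 2C, 2H → 0 − 2 = -2
C5: 2C, 1H, 1Br → 0 − 1 + 1 = 0
C6: 1C, 2H, 1N → 0 − 2 + 1 = -1
3 carbons (C2, C3, C5) meet the condition.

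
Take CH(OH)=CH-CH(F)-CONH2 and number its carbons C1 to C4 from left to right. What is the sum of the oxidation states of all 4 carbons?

+2

Tallying each carbon's bonds:
C1: 2C, 1H, 1O → 0 − 1 + 1 = 0
C2: 3C, 1H → 0 − 1 = -1
C3: 2C, 1H, 1F → 0 − 1 + 1 = 0
C4: 1C, 2O, 1N → 0 + 2 + 1 = +3
Sum = 0 − 1 + 0 + 3 = +2.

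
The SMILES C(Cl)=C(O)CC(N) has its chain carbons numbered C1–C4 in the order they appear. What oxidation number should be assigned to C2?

C2 has a double bond to C (2×0 = 0), one bond to C (0), one bond to O (+1).
Oxidation state = 0 + 0 + 1 = +1.

+1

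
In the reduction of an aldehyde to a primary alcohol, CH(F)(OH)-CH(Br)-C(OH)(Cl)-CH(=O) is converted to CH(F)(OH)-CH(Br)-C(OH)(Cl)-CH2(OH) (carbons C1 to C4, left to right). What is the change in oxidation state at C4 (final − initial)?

Before: C4 has 1 bond to C, 1 bond to H, 2 bonds to O → oxidation state +1.
After: C4 has 1 bond to C, 2 bonds to H, 1 bond to O → oxidation state -1.
Δ = -1 − (+1) = -2, so this is a reduction at C4.

-2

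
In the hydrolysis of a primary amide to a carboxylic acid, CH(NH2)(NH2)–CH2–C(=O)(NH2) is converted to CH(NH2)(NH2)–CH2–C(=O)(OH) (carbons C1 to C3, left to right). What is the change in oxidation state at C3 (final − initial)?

0

Before: C3 has 1 bond to C, 2 bonds to O, 1 bond to N → oxidation state +3.
After: C3 has 1 bond to C, 3 bonds to O → oxidation state +3.
Δ = +3 − (+3) = 0, so no net redox change at C3.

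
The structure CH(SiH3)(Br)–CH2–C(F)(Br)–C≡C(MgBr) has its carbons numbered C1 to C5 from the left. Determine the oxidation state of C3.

+2

Count +1 for every bond to an atom more electronegative than carbon and −1 for every bond to one less electronegative; C–C bonds are 0.
C3 has one bond to C (0), one bond to C (0), one bond to F (+1), one bond to Br (+1).
Oxidation state = 0 + 0 + 1 + 1 = +2.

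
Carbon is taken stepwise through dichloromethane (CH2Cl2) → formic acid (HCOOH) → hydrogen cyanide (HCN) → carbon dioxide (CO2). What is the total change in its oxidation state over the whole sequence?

Carbon oxidation states along the series — dichloromethane: 0, formic acid: +2, hydrogen cyanide: +2, carbon dioxide: +4.
Net change = +4 − (0) = +4.

+4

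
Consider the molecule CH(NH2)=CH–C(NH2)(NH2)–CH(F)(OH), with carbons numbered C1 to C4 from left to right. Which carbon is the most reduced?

C2

Each bond to a more electronegative atom (O, N, halogen) counts +1, each bond to a less electronegative atom (H, metal, B, Si) counts −1, and each C–C bond counts 0. Tallying each carbon:
C1: 2C, 1H, 1N → 0 − 1 + 1 = 0
C2: 3C, 1H → 0 − 1 = -1
C3: 2C, 2N → 0 + 2 = +2
C4: 1C, 1H, 1O, 1F → 0 − 1 + 1 + 1 = +1
The most reduced carbon is C2 at -1.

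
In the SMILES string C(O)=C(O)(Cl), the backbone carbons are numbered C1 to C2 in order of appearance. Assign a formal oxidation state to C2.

+2

Bonds to more-electronegative neighbours contribute +1 each, bonds to H or metals contribute −1 each, and C–C bonds contribute 0.
C2 has a double bond to C (2×0 = 0), one bond to O (+1), one bond to Cl (+1).
Oxidation state = 0 + 1 + 1 = +2.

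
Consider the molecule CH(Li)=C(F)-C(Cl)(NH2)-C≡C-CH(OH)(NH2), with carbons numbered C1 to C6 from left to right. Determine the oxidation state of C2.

C2 has a double bond to C (2×0 = 0), one bond to C (0), one bond to F (+1).
Oxidation state = 0 + 0 + 1 = +1.

+1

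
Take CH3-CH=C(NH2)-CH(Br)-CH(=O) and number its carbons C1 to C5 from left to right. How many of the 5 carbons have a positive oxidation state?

Assign +1 per bond to O/N/halogen, −1 per bond to H or an electropositive element, and 0 per bond to carbon. Tallying each carbon:
C1: 1C, 3H → 0 − 3 = -3
C2: 3C, 1H → 0 − 1 = -1
C3: 3C, 1N → 0 + 1 = +1
C4: 2C, 1H, 1Br → 0 − 1 + 1 = 0
C5: 1C, 1H, 2O → 0 − 1 + 2 = +1
2 carbons (C3, C5) meet the condition.

2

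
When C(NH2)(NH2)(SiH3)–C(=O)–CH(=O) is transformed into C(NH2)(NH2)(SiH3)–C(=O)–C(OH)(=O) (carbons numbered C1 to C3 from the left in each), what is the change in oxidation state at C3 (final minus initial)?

Before: C3 has 1 bond to C, 1 bond to H, 2 bonds to O → oxidation state +1.
After: C3 has 1 bond to C, 3 bonds to O → oxidation state +3.
Δ = +3 − (+1) = +2, so this is an oxidation at C3.

+2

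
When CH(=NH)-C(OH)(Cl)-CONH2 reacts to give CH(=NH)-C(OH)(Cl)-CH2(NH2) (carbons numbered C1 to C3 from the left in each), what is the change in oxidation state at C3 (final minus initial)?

-4

Before: C3 has 1 bond to C, 2 bonds to O, 1 bond to N → oxidation state +3.
After: C3 has 1 bond to C, 2 bonds to H, 1 bond to N → oxidation state -1.
Δ = -1 − (+3) = -4, so this is a reduction at C3.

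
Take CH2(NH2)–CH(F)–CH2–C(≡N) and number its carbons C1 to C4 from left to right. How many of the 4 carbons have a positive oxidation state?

1

Tallying each carbon's bonds:
C1: 1C, 2H, 1N → 0 − 2 + 1 = -1
C2: 2C, 1H, 1F → 0 − 1 + 1 = 0
C3: 2C, 2H → 0 − 2 = -2
C4: 1C, 3N → 0 + 3 = +3
1 carbon (C4) meets the condition.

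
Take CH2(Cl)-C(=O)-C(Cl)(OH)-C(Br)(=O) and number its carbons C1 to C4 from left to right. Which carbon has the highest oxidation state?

C4

Tallying each carbon's bonds:
C1: 1C, 2H, 1Cl → 0 − 2 + 1 = -1
C2: 2C, 2O → 0 + 2 = +2
C3: 2C, 1O, 1Cl → 0 + 1 + 1 = +2
C4: 1C, 2O, 1Br → 0 + 2 + 1 = +3
The most oxidised carbon is C4 at +3.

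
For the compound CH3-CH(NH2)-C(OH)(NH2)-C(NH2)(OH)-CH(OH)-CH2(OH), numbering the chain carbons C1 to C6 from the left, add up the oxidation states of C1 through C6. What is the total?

Count +1 for every bond to an atom more electronegative than carbon and −1 for every bond to one less electronegative; C–C bonds are 0. Tallying each carbon:
C1: 1C, 3H → 0 − 3 = -3
C2: 2C, 1H, 1N → 0 − 1 + 1 = 0
C3: 2C, 1O, 1N → 0 + 1 + 1 = +2
C4: 2C, 1O, 1N → 0 + 1 + 1 = +2
C5: 2C, 1H, 1O → 0 − 1 + 1 = 0
C6: 1C, 2H, 1O → 0 − 2 + 1 = -1
Sum = -3 + 0 + 2 + 2 + 0 − 1 = 0.

0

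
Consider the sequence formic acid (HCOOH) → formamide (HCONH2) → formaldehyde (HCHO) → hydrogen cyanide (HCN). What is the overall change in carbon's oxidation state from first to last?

Carbon oxidation states along the series — formic acid: +2, formamide: +2, formaldehyde: 0, hydrogen cyanide: +2.
Net change = +2 − (+2) = 0.

0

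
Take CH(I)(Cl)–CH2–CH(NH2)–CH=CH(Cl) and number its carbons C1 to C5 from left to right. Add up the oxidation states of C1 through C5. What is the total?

Bonds to more-electronegative neighbours contribute +1 each, bonds to H or metals contribute −1 each, and C–C bonds contribute 0. Tallying each carbon:
C1: 1C, 1H, 1Cl, 1I → 0 − 1 + 1 + 1 = +1
C2: 2C, 2H → 0 − 2 = -2
C3: 2C, 1H, 1N → 0 − 1 + 1 = 0
C4: 3C, 1H → 0 − 1 = -1
C5: 2C, 1H, 1Cl → 0 − 1 + 1 = 0
Sum = +1 − 2 + 0 − 1 + 0 = -2.

-2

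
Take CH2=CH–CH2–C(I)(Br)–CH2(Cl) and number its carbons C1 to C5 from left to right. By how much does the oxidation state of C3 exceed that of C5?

-1

C3: 2C, 2H → 0 − 2 = -2
C5: 1C, 2H, 1Cl → 0 − 2 + 1 = -1
Difference: -2 − (-1) = -1.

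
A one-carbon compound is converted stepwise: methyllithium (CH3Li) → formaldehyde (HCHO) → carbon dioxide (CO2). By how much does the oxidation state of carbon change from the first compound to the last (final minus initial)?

Carbon oxidation states along the series — methyllithium: -4, formaldehyde: 0, carbon dioxide: +4.
Net change = +4 − (-4) = +8.

+8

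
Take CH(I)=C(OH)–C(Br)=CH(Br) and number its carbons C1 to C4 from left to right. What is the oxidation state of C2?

Assign +1 per bond to O/N/halogen, −1 per bond to H or an electropositive element, and 0 per bond to carbon.
C2 has a double bond to C (2×0 = 0), one bond to C (0), one bond to O (+1).
Oxidation state = 0 + 0 + 1 = +1.

+1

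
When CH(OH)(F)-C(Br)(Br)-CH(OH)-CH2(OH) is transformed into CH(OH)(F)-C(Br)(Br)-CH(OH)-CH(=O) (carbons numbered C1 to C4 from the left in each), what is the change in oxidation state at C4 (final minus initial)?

Before: C4 has 1 bond to C, 2 bonds to H, 1 bond to O → oxidation state -1.
After: C4 has 1 bond to C, 1 bond to H, 2 bonds to O → oxidation state +1.
Δ = +1 − (-1) = +2, so this is an oxidation at C4.

+2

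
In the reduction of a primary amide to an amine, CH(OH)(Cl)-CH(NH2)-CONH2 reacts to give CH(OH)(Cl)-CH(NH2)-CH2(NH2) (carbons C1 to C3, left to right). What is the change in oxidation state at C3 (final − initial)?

Before: C3 has 1 bond to C, 2 bonds to O, 1 bond to N → oxidation state +3.
After: C3 has 1 bond to C, 2 bonds to H, 1 bond to N → oxidation state -1.
Δ = -1 − (+3) = -4, so this is a reduction at C3.

-4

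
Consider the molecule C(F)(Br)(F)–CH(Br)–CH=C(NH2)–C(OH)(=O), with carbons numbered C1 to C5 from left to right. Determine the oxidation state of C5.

+3

Each bond to a more electronegative atom (O, N, halogen) counts +1, each bond to a less electronegative atom (H, metal, B, Si) counts −1, and each C–C bond counts 0.
C5 has one bond to C (0), one bond to O (+1), a double bond to O (2×+1 = +2).
Oxidation state = 0 + 1 + 2 = +3.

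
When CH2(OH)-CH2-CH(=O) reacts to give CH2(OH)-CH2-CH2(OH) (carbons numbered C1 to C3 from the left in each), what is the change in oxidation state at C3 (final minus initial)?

Before: C3 has 1 bond to C, 1 bond to H, 2 bonds to O → oxidation state +1.
After: C3 has 1 bond to C, 2 bonds to H, 1 bond to O → oxidation state -1.
Δ = -1 − (+1) = -2, so this is a reduction at C3.

-2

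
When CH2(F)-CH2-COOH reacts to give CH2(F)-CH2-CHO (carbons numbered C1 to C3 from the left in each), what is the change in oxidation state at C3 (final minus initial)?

Before: C3 has 1 bond to C, 3 bonds to O → oxidation state +3.
After: C3 has 1 bond to C, 1 bond to H, 2 bonds to O → oxidation state +1.
Δ = +1 − (+3) = -2, so this is a reduction at C3.

-2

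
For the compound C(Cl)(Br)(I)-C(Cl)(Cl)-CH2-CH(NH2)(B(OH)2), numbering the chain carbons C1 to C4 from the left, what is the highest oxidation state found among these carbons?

Assign +1 per bond to O/N/halogen, −1 per bond to H or an electropositive element, and 0 per bond to carbon. Tallying each carbon:
C1: 1C, 1Cl, 1Br, 1I → 0 + 1 + 1 + 1 = +3
C2: 2C, 2Cl → 0 + 2 = +2
C3: 2C, 2H → 0 − 2 = -2
C4: 1C, 1H, 1N, 1B → 0 − 1 + 1 − 1 = -1
The highest value is +3.

+3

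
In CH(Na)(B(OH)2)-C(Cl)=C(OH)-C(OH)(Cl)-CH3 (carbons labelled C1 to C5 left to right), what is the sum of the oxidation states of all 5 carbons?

Bonds to more-electronegative neighbours contribute +1 each, bonds to H or metals contribute −1 each, and C–C bonds contribute 0. Tallying each carbon:
C1: 1C, 1H, 1Na, 1B → 0 − 1 − 1 − 1 = -3
C2: 3C, 1Cl → 0 + 1 = +1
C3: 3C, 1O → 0 + 1 = +1
C4: 2C, 1O, 1Cl → 0 + 1 + 1 = +2
C5: 1C, 3H → 0 − 3 = -3
Sum = -3 + 1 + 1 + 2 − 3 = -2.

-2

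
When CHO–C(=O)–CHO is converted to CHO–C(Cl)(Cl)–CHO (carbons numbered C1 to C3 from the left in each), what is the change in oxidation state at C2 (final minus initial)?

Before: C2 has 2 bonds to C, 2 bonds to O → oxidation state +2.
After: C2 has 2 bonds to C, 2 bonds to Cl → oxidation state +2.
Δ = +2 − (+2) = 0, so no net redox change at C2.

0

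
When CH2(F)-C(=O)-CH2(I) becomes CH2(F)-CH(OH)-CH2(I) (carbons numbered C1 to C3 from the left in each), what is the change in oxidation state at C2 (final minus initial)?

Before: C2 has 2 bonds to C, 2 bonds to O → oxidation state +2.
After: C2 has 2 bonds to C, 1 bond to H, 1 bond to O → oxidation state 0.
Δ = 0 − (+2) = -2, so this is a reduction at C2.

-2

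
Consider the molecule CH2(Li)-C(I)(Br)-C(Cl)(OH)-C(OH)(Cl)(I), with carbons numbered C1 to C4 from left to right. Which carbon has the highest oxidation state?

Count +1 for every bond to an atom more electronegative than carbon and −1 for every bond to one less electronegative; C–C bonds are 0. Tallying each carbon:
C1: 1C, 2H, 1Li → 0 − 2 − 1 = -3
C2: 2C, 1Br, 1I → 0 + 1 + 1 = +2
C3: 2C, 1O, 1Cl → 0 + 1 + 1 = +2
C4: 1C, 1O, 1Cl, 1I → 0 + 1 + 1 + 1 = +3
The most oxidised carbon is C4 at +3.

C4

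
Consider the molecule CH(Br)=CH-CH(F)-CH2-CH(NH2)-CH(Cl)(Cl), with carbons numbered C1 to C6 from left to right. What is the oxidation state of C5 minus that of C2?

+1

C5: 2C, 1H, 1N → 0 − 1 + 1 = 0
C2: 3C, 1H → 0 − 1 = -1
Difference: 0 − (-1) = +1.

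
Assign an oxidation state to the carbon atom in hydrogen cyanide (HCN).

+2

Count +1 for every bond to an atom more electronegative than carbon and −1 for every bond to one less electronegative; C–C bonds are 0.
The carbon has one bond to H (-1), a triple bond to N (3×+1 = +3).
Oxidation state = -1 + 3 = +2.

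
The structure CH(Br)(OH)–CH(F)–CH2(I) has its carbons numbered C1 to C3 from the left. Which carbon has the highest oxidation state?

Bonds to more-electronegative neighbours contribute +1 each, bonds to H or metals contribute −1 each, and C–C bonds contribute 0. Tallying each carbon:
C1: 1C, 1H, 1O, 1Br → 0 − 1 + 1 + 1 = +1
C2: 2C, 1H, 1F → 0 − 1 + 1 = 0
C3: 1C, 2H, 1I → 0 − 2 + 1 = -1
The most oxidised carbon is C1 at +1.

C1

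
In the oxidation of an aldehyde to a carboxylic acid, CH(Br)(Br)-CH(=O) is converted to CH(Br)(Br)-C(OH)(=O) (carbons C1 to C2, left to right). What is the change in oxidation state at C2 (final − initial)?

Before: C2 has 1 bond to C, 1 bond to H, 2 bonds to O → oxidation state +1.
After: C2 has 1 bond to C, 3 bonds to O → oxidation state +3.
Δ = +3 − (+1) = +2, so this is an oxidation at C2.

+2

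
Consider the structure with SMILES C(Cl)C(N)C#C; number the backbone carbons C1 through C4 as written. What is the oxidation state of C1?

-1

C1 has one bond to C (0), one bond to Cl (+1), one bond to H (-1), one bond to H (-1).
Oxidation state = 0 + 1 − 1 − 1 = -1.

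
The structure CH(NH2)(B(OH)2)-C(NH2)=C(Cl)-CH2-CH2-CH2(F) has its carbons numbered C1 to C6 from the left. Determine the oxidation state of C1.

-1

Assign +1 per bond to O/N/halogen, −1 per bond to H or an electropositive element, and 0 per bond to carbon.
C1 has one bond to C (0), one bond to N (+1), one bond to H (-1), one bond to B (-1).
Oxidation state = 0 + 1 − 1 − 1 = -1.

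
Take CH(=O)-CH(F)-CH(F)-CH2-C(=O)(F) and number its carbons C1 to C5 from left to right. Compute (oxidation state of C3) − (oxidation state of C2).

0

C3: 2C, 1H, 1F → 0 − 1 + 1 = 0
C2: 2C, 1H, 1F → 0 − 1 + 1 = 0
Difference: 0 − (0) = 0.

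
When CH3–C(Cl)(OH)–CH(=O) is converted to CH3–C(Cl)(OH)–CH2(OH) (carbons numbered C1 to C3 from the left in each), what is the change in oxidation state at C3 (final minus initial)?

Before: C3 has 1 bond to C, 1 bond to H, 2 bonds to O → oxidation state +1.
After: C3 has 1 bond to C, 2 bonds to H, 1 bond to O → oxidation state -1.
Δ = -1 − (+1) = -2, so this is a reduction at C3.

-2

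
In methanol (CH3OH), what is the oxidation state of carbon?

-2

Count +1 for every bond to an atom more electronegative than carbon and −1 for every bond to one less electronegative; C–C bonds are 0.
The carbon has one bond to H (-1), one bond to H (-1), one bond to H (-1), one bond to O (+1).
Oxidation state = -1 − 1 − 1 + 1 = -2.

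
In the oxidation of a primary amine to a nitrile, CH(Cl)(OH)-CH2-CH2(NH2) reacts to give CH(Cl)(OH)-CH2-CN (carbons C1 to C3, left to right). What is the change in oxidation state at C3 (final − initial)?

+4

Before: C3 has 1 bond to C, 2 bonds to H, 1 bond to N → oxidation state -1.
After: C3 has 1 bond to C, 3 bonds to N → oxidation state +3.
Δ = +3 − (-1) = +4, so this is an oxidation at C3.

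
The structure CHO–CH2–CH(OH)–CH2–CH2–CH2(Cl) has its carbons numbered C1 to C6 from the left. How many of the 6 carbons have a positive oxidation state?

Tallying each carbon's bonds:
C1: 1C, 1H, 2O → 0 − 1 + 2 = +1
C2: 2C, 2H → 0 − 2 = -2
C3: 2C, 1H, 1O → 0 − 1 + 1 = 0
C4: 2C, 2H → 0 − 2 = -2
C5: 2C, 2H → 0 − 2 = -2
C6: 1C, 2H, 1Cl → 0 − 2 + 1 = -1
1 carbon (C1) meets the condition.

1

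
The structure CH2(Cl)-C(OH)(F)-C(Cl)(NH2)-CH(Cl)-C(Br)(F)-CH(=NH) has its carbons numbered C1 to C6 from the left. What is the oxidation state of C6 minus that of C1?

C6: 1C, 1H, 2N → 0 − 1 + 2 = +1
C1: 1C, 2H, 1Cl → 0 − 2 + 1 = -1
Difference: +1 − (-1) = +2.

+2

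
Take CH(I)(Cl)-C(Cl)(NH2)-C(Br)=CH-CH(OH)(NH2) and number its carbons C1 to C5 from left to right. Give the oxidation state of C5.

C5 has one bond to C (0), one bond to O (+1), one bond to N (+1), one bond to H (-1).
Oxidation state = 0 + 1 + 1 − 1 = +1.

+1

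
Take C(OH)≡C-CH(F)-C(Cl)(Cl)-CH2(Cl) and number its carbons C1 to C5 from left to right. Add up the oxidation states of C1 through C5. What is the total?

Assign +1 per bond to O/N/halogen, −1 per bond to H or an electropositive element, and 0 per bond to carbon. Tallying each carbon:
C1: 3C, 1O → 0 + 1 = +1
C2: 4C → 0 = 0
C3: 2C, 1H, 1F → 0 − 1 + 1 = 0
C4: 2C, 2Cl → 0 + 2 = +2
C5: 1C, 2H, 1Cl → 0 − 2 + 1 = -1
Sum = +1 + 0 + 0 + 2 − 1 = +2.

+2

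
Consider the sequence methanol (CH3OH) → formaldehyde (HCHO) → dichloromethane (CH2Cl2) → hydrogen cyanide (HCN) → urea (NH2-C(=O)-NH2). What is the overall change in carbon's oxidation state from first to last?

Carbon oxidation states along the series — methanol: -2, formaldehyde: 0, dichloromethane: 0, hydrogen cyanide: +2, urea: +4.
Net change = +4 − (-2) = +6.

+6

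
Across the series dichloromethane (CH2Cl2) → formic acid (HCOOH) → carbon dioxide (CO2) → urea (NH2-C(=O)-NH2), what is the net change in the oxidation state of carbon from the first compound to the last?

Carbon oxidation states along the series — dichloromethane: 0, formic acid: +2, carbon dioxide: +4, urea: +4.
Net change = +4 − (0) = +4.

+4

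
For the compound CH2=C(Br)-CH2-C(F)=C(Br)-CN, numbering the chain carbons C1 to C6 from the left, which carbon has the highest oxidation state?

Tallying each carbon's bonds:
C1: 2C, 2H → 0 − 2 = -2
C2: 3C, 1Br → 0 + 1 = +1
C3: 2C, 2H → 0 − 2 = -2
C4: 3C, 1F → 0 + 1 = +1
C5: 3C, 1Br → 0 + 1 = +1
C6: 1C, 3N → 0 + 3 = +3
The most oxidised carbon is C6 at +3.

C6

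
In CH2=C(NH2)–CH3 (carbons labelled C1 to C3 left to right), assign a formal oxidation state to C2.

C2 has a double bond to C (2×0 = 0), one bond to C (0), one bond to N (+1).
Oxidation state = 0 + 0 + 1 = +1.

+1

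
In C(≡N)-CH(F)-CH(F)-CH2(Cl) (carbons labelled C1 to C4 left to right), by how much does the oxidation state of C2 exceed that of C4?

+1

C2: 2C, 1H, 1F → 0 − 1 + 1 = 0
C4: 1C, 2H, 1Cl → 0 − 2 + 1 = -1
Difference: 0 − (-1) = +1.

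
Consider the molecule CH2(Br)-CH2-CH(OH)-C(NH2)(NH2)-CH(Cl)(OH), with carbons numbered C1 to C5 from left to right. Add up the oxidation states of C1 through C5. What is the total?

0

Each bond to a more electronegative atom (O, N, halogen) counts +1, each bond to a less electronegative atom (H, metal, B, Si) counts −1, and each C–C bond counts 0. Tallying each carbon:
C1: 1C, 2H, 1Br → 0 − 2 + 1 = -1
C2: 2C, 2H → 0 − 2 = -2
C3: 2C, 1H, 1O → 0 − 1 + 1 = 0
C4: 2C, 2N → 0 + 2 = +2
C5: 1C, 1H, 1O, 1Cl → 0 − 1 + 1 + 1 = +1
Sum = -1 − 2 + 0 + 2 + 1 = 0.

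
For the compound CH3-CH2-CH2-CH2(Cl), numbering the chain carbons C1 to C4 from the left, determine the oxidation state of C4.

C4 has one bond to C (0), one bond to H (-1), one bond to Cl (+1), one bond to H (-1).
Oxidation state = 0 − 1 + 1 − 1 = -1.

-1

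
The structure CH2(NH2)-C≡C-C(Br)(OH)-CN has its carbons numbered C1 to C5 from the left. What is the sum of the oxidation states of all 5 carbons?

+4

Count +1 for every bond to an atom more electronegative than carbon and −1 for every bond to one less electronegative; C–C bonds are 0. Tallying each carbon:
C1: 1C, 2H, 1N → 0 − 2 + 1 = -1
C2: 4C → 0 = 0
C3: 4C → 0 = 0
C4: 2C, 1O, 1Br → 0 + 1 + 1 = +2
C5: 1C, 3N → 0 + 3 = +3
Sum = -1 + 0 + 0 + 2 + 3 = +4.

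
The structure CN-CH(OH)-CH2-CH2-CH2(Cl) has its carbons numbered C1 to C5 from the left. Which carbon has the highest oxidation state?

C1

Tallying each carbon's bonds:
C1: 1C, 3N → 0 + 3 = +3
C2: 2C, 1H, 1O → 0 − 1 + 1 = 0
C3: 2C, 2H → 0 − 2 = -2
C4: 2C, 2H → 0 − 2 = -2
C5: 1C, 2H, 1Cl → 0 − 2 + 1 = -1
The most oxidised carbon is C1 at +3.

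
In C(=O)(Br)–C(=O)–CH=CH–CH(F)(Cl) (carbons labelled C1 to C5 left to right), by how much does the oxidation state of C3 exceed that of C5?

-2

C3: 3C, 1H → 0 − 1 = -1
C5: 1C, 1H, 1F, 1Cl → 0 − 1 + 1 + 1 = +1
Difference: -1 − (+1) = -2.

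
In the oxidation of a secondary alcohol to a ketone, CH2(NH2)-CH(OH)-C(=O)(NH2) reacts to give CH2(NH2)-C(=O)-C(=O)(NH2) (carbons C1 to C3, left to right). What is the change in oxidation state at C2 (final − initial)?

+2

Before: C2 has 2 bonds to C, 1 bond to H, 1 bond to O → oxidation state 0.
After: C2 has 2 bonds to C, 2 bonds to O → oxidation state +2.
Δ = +2 − (0) = +2, so this is an oxidation at C2.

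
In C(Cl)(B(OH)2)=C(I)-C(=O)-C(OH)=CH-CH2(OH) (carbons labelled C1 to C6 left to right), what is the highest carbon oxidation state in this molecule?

Assign +1 per bond to O/N/halogen, −1 per bond to H or an electropositive element, and 0 per bond to carbon. Tallying each carbon:
C1: 2C, 1Cl, 1B → 0 + 1 − 1 = 0
C2: 3C, 1I → 0 + 1 = +1
C3: 2C, 2O → 0 + 2 = +2
C4: 3C, 1O → 0 + 1 = +1
C5: 3C, 1H → 0 − 1 = -1
C6: 1C, 2H, 1O → 0 − 2 + 1 = -1
The highest value is +2.

+2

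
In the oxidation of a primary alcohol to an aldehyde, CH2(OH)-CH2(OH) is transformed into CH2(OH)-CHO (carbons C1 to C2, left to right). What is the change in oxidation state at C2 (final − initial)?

+2

Before: C2 has 1 bond to C, 2 bonds to H, 1 bond to O → oxidation state -1.
After: C2 has 1 bond to C, 1 bond to H, 2 bonds to O → oxidation state +1.
Δ = +1 − (-1) = +2, so this is an oxidation at C2.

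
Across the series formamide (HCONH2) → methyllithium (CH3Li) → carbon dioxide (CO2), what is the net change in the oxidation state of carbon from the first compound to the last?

Carbon oxidation states along the series — formamide: +2, methyllithium: -4, carbon dioxide: +4.
Net change = +4 − (+2) = +2.

+2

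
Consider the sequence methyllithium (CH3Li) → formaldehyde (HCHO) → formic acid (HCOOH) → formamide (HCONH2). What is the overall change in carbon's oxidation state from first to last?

Carbon oxidation states along the series — methyllithium: -4, formaldehyde: 0, formic acid: +2, formamide: +2.
Net change = +2 − (-4) = +6.

+6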